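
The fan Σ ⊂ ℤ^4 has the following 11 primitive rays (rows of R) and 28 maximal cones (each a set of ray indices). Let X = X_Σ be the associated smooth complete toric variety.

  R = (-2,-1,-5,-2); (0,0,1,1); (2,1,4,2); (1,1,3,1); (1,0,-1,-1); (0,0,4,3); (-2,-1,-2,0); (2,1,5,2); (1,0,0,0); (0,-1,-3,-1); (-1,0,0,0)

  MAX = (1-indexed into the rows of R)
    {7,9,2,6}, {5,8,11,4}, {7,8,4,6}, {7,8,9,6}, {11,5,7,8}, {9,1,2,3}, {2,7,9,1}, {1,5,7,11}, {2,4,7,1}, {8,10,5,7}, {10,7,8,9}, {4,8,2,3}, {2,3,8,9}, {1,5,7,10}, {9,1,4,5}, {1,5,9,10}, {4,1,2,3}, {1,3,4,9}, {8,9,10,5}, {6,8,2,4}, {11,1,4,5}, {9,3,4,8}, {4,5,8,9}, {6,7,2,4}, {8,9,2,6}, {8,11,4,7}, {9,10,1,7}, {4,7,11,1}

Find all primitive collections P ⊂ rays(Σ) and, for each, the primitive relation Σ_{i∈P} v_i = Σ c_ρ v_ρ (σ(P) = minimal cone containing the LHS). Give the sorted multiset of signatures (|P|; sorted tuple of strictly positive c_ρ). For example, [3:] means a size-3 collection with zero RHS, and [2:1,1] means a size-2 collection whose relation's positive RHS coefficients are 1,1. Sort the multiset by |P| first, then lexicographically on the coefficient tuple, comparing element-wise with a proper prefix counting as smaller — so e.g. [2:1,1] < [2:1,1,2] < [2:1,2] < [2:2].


Σ has 22 primitive collections:

  • {1,8}:  v_{1} + v_{8} = 0  ⟹  sig = [2:]
  • {9,11}:  v_{9} + v_{11} = 0  ⟹  sig = [2:]
  • {2,5}:  v_{2} + v_{5} = v_{9}  ⟹  sig = [2:1]
  • {4,10}:  v_{4} + v_{10} = v_{9}  ⟹  sig = [2:1]
  • {1,6}:  v_{1} + v_{6} = v_{2} + v_{7}  ⟹  sig = [2:1,1]
  • {2,11}:  v_{2} + v_{11} = v_{4} + v_{7}  ⟹  sig = [2:1,1]
  • {3,11}:  v_{3} + v_{11} = v_{2} + v_{4}  ⟹  sig = [2:1,1]
  • {10,11}:  v_{10} + v_{11} = v_{5} + v_{7}  ⟹  sig = [2:1,1]
  • {5,6}:  v_{5} + v_{6} = v_{7} + v_{8} + v_{9}  ⟹  sig = [2:1,1,1]
  • {6,11}:  v_{6} + v_{11} = v_{4} + 2·v_{7} + v_{8}  ⟹  sig = [2:1,1,2]
  • {2,10}:  v_{2} + v_{10} = v_{7} + 2·v_{9}  ⟹  sig = [2:1,2]
  • {3,5}:  v_{3} + v_{5} = v_{4} + 2·v_{9}  ⟹  sig = [2:1,2]
  • {3,10}:  v_{3} + v_{10} = v_{2} + 2·v_{9}  ⟹  sig = [2:1,2]
  • {6,10}:  v_{6} + v_{10} = 2·v_{7} + v_{8} + 2·v_{9}  ⟹  sig = [2:1,2,2]
  • {3,6}:  v_{3} + v_{6} = 3·v_{2} + v_{8}  ⟹  sig = [2:1,3]
  • {3,7}:  v_{3} + v_{7} = 2·v_{2}  ⟹  sig = [2:2]
  • {4,5,7}:  v_{4} + v_{5} + v_{7} = 0  ⟹  sig = [3:]
  • {2,4,9}:  v_{2} + v_{4} + v_{9} = v_{3}  ⟹  sig = [3:1]
  • {2,7,8}:  v_{2} + v_{7} + v_{8} = v_{6}  ⟹  sig = [3:1]
  • {4,7,9}:  v_{4} + v_{7} + v_{9} = v_{2}  ⟹  sig = [3:1]
  • {5,7,9}:  v_{5} + v_{7} + v_{9} = v_{10}  ⟹  sig = [3:1]
  • {4,6,9}:  v_{4} + v_{6} + v_{9} = 2·v_{2} + v_{8}  ⟹  sig = [3:1,2]

Signatures (|P|; sorted positive RHS coefficients), sorted:
[[2:], [2:], [2:1], [2:1], [2:1,1], [2:1,1], [2:1,1], [2:1,1], [2:1,1,1], [2:1,1,2], [2:1,2], [2:1,2], [2:1,2], [2:1,2,2], [2:1,3], [2:2], [3:], [3:1], [3:1], [3:1], [3:1], [3:1,2]]


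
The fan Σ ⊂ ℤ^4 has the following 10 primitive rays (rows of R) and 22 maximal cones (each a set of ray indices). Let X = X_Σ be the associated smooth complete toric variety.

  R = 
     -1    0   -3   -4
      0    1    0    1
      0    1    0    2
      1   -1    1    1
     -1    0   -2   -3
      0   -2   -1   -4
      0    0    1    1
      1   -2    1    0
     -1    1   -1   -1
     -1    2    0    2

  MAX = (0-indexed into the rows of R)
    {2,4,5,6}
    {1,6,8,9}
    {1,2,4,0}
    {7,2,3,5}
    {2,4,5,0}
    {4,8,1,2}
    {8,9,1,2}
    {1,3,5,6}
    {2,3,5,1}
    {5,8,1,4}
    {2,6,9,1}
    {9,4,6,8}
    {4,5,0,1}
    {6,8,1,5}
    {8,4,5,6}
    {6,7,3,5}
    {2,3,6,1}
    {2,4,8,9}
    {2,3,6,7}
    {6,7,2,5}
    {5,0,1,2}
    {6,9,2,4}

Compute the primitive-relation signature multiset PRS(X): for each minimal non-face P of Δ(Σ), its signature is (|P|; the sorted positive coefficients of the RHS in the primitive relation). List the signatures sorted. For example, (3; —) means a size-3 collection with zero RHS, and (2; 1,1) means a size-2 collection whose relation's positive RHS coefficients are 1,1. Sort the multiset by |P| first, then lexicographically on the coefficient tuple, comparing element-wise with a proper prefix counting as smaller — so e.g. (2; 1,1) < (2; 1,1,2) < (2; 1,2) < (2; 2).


Σ has 20 primitive collections:

  • {3,8}:  v_{3} + v_{8} = 0 — sig = (2; —)
  • {0,6}:  v_{0} + v_{6} = v_{4} — sig = (2; 1)
  • {1,7}:  v_{1} + v_{7} = v_{3} — sig = (2; 1)
  • {3,4}:  v_{3} + v_{4} = v_{2} + v_{5} — sig = (2; 1,1)
  • {3,9}:  v_{3} + v_{9} = v_{2} + v_{6} — sig = (2; 1,1)
  • {5,9}:  v_{5} + v_{9} = v_{4} + v_{6} — sig = (2; 1,1)
  • {0,9}:  v_{0} + v_{9} = v_{2} + v_{4} + v_{8} — sig = (2; 1,1,1)
  • {7,8}:  v_{7} + v_{8} = v_{2} + v_{5} + v_{6} — sig = (2; 1,1,1)
  • {0,8}:  v_{0} + v_{8} = v_{1} + 2·v_{4} — sig = (2; 1,2)
  • {0,3}:  v_{0} + v_{3} = v_{1} + 2·v_{2} + 2·v_{5} — sig = (2; 1,2,2)
  • {4,7}:  v_{4} + v_{7} = 2·v_{2} + 2·v_{5} + v_{6} — sig = (2; 1,2,2)
  • {7,9}:  v_{7} + v_{9} = 2·v_{2} + v_{5} + 2·v_{6} — sig = (2; 1,2,2)
  • {0,7}:  v_{0} + v_{7} = 2·v_{2} + 2·v_{5} — sig = (2; 2,2)
  • {1,4,6}:  v_{1} + v_{4} + v_{6} = v_{8} — sig = (3; 1)
  • {2,5,8}:  v_{2} + v_{5} + v_{8} = v_{4} — sig = (3; 1)
  • {2,6,8}:  v_{2} + v_{6} + v_{8} = v_{9} — sig = (3; 1)
  • {1,4,9}:  v_{1} + v_{4} + v_{9} = v_{2} + 2·v_{8} — sig = (3; 1,2)
  • {1,2,5,6}:  v_{1} + v_{2} + v_{5} + v_{6} = 0 — sig = (4; —)
  • {1,2,4,5}:  v_{1} + v_{2} + v_{4} + v_{5} = v_{0} — sig = (4; 1)
  • {2,3,5,6}:  v_{2} + v_{3} + v_{5} + v_{6} = v_{7} — sig = (4; 1)

so the primitive-relation signature multiset is
    (2; —)
    (2; 1)
    (2; 1)
    (2; 1,1)
    (2; 1,1)
    (2; 1,1)
    (2; 1,1,1)
    (2; 1,1,1)
    (2; 1,2)
    (2; 1,2,2)
    (2; 1,2,2)
    (2; 1,2,2)
    (2; 2,2)
    (3; 1)
    (3; 1)
    (3; 1)
    (3; 1,2)
    (4; —)
    (4; 1)
    (4; 1)


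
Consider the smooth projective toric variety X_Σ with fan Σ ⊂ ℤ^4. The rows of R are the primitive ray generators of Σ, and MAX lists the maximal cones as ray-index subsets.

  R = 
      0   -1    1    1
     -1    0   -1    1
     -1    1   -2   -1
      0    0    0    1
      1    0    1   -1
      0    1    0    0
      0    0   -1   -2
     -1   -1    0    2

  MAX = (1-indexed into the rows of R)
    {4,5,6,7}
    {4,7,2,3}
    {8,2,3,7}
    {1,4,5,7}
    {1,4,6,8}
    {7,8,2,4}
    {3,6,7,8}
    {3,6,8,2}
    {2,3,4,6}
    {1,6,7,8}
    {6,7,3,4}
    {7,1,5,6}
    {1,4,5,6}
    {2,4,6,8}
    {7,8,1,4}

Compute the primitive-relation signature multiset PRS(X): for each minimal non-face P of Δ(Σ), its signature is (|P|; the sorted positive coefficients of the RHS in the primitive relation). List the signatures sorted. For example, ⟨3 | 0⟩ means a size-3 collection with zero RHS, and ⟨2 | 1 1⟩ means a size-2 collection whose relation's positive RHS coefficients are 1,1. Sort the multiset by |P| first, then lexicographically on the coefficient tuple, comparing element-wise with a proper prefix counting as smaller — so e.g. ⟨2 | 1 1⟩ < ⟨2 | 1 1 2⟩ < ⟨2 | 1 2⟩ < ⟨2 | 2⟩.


9 minimal non-faces of Δ(Σ) (on 8 rays):

  P={2,5}:  v_{2} + v_{5} = 0  so sig = ⟨2 | 0⟩
  P={1,2}:  v_{1} + v_{2} = v_{8}  so sig = ⟨2 | 1⟩
  P={5,8}:  v_{5} + v_{8} = v_{1}  so sig = ⟨2 | 1⟩
  P={3,5}:  v_{3} + v_{5} = v_{6} + v_{7}  so sig = ⟨2 | 1 1⟩
  P={1,3}:  v_{1} + v_{3} = v_{6} + v_{7} + v_{8}  so sig = ⟨2 | 1 1 1⟩
  P={2,6,7}:  v_{2} + v_{6} + v_{7} = v_{3}  so sig = ⟨3 | 1⟩
  P={3,4,8}:  v_{3} + v_{4} + v_{8} = 2·v_{2}  so sig = ⟨3 | 2⟩
  P={1,4,6,7}:  v_{1} + v_{4} + v_{6} + v_{7} = 0  so sig = ⟨4 | 0⟩
  P={4,6,7,8}:  v_{4} + v_{6} + v_{7} + v_{8} = v_{2}  so sig = ⟨4 | 1⟩

so the primitive-relation signature multiset is
    ⟨2 | 0⟩
    ⟨2 | 1⟩
    ⟨2 | 1⟩
    ⟨2 | 1 1⟩
    ⟨2 | 1 1 1⟩
    ⟨3 | 1⟩
    ⟨3 | 2⟩
    ⟨4 | 0⟩
    ⟨4 | 1⟩


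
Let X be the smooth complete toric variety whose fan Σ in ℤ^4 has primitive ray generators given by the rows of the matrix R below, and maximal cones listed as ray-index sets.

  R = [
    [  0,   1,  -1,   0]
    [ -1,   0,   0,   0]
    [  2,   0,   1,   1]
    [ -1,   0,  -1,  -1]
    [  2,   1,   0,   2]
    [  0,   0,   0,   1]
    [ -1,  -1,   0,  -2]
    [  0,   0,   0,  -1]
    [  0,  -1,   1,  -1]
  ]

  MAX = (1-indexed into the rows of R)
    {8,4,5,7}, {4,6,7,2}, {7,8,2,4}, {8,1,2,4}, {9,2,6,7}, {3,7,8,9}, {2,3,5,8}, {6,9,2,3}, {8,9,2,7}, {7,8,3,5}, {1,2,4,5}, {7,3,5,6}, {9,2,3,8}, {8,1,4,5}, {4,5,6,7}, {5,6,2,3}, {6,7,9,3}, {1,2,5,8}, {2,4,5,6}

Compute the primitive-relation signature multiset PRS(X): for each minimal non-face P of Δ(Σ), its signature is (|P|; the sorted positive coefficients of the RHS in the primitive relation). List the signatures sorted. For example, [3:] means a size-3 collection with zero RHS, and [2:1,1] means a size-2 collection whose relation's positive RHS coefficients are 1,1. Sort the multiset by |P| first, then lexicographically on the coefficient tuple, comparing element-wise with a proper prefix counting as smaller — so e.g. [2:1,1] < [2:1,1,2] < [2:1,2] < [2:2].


Σ has 11 primitive collections:

  P = {6,8}:  v_{6} + v_{8} = 0 ; sig = [2:]
  P = {1,9}:  v_{1} + v_{9} = v_{8} ; sig = [2:1]
  P = {4,9}:  v_{4} + v_{9} = v_{7} ; sig = [2:1]
  P = {5,9}:  v_{5} + v_{9} = v_{3} ; sig = [2:1]
  P = {1,3}:  v_{1} + v_{3} = v_{5} + v_{8} ; sig = [2:1,1]
  P = {1,7}:  v_{1} + v_{7} = v_{4} + v_{8} ; sig = [2:1,1]
  P = {3,4}:  v_{3} + v_{4} = v_{5} + v_{7} ; sig = [2:1,1]
  P = {1,6}:  v_{1} + v_{6} = v_{2} + v_{4} + v_{5} ; sig = [2:1,1,1]
  P = {2,5,7}:  v_{2} + v_{5} + v_{7} = 0 ; sig = [3:]
  P = {2,3,7}:  v_{2} + v_{3} + v_{7} = v_{9} ; sig = [3:1]
  P = {2,4,5,8}:  v_{2} + v_{4} + v_{5} + v_{8} = v_{1} ; sig = [4:1]

so the primitive-relation signature multiset is
[[2:], [2:1], [2:1], [2:1], [2:1,1], [2:1,1], [2:1,1], [2:1,1,1], [3:], [3:1], [4:1]]


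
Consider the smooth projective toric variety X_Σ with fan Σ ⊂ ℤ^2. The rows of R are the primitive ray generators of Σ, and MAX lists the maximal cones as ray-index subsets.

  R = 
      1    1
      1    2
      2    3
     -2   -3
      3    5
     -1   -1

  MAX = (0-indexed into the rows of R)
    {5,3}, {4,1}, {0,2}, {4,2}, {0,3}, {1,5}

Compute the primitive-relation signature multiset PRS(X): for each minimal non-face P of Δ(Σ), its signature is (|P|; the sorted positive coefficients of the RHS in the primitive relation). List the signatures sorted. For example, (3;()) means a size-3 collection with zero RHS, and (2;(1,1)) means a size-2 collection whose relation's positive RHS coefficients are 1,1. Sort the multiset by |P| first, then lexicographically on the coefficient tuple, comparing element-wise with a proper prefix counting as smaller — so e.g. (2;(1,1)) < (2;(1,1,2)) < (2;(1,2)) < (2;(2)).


Primitive collections (9):

  • {0,5}:  v_{0} + v_{5} = 0  ⟹  sig = (2;())
  • {2,3}:  v_{2} + v_{3} = 0  ⟹  sig = (2;())
  • {0,1}:  v_{0} + v_{1} = v_{2}  ⟹  sig = (2;(1))
  • {1,2}:  v_{1} + v_{2} = v_{4}  ⟹  sig = (2;(1))
  • {1,3}:  v_{1} + v_{3} = v_{5}  ⟹  sig = (2;(1))
  • {2,5}:  v_{2} + v_{5} = v_{1}  ⟹  sig = (2;(1))
  • {3,4}:  v_{3} + v_{4} = v_{1}  ⟹  sig = (2;(1))
  • {0,4}:  v_{0} + v_{4} = 2·v_{2}  ⟹  sig = (2;(2))
  • {4,5}:  v_{4} + v_{5} = 2·v_{1}  ⟹  sig = (2;(2))

Sorted signature multiset PRS(X):
    (2;())
    (2;())
    (2;(1))
    (2;(1))
    (2;(1))
    (2;(1))
    (2;(1))
    (2;(2))
    (2;(2))


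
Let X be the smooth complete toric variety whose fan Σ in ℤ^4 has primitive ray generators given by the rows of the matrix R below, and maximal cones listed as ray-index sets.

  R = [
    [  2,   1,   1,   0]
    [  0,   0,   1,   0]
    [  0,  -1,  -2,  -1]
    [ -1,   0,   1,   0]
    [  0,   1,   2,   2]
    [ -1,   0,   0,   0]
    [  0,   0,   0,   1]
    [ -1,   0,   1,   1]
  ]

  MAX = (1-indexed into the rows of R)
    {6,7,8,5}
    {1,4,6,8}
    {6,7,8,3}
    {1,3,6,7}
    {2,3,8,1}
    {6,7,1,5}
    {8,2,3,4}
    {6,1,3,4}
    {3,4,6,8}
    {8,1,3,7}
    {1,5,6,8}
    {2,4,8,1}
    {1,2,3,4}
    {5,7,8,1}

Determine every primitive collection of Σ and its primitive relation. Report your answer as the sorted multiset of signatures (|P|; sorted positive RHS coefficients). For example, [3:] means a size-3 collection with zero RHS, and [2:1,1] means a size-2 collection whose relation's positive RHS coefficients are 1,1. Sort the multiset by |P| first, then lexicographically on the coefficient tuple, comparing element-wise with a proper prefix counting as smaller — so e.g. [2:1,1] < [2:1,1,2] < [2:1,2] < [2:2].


Minimal non-faces — 9 found among 8 rays, 14 max cones:

  {2,6}:  v_{2} + v_{6} = v_{4}  so sig = [2:1]
  {3,5}:  v_{3} + v_{5} = v_{7}  so sig = [2:1]
  {4,7}:  v_{4} + v_{7} = v_{8}  so sig = [2:1]
  {2,7}:  v_{2} + v_{7} = v_{1} + v_{3} + 2·v_{8}  so sig = [2:1,1,2]
  {4,5}:  v_{4} + v_{5} = v_{1} + v_{6} + 2·v_{8}  so sig = [2:1,1,2]
  {2,5}:  v_{2} + v_{5} = v_{1} + 2·v_{8}  so sig = [2:1,2]
  {1,3,6,8}:  v_{1} + v_{3} + v_{6} + v_{8} = 0  so sig = [4:]
  {1,3,4,8}:  v_{1} + v_{3} + v_{4} + v_{8} = v_{2}  so sig = [4:1]
  {1,6,7,8}:  v_{1} + v_{6} + v_{7} + v_{8} = v_{5}  so sig = [4:1]

Signatures (|P|; sorted positive RHS coefficients), sorted:
    |P|=2: 6 collections, coeffs (1), (1), (1), (1,1,2), (1,1,2), (1,2)
    |P|=4: 3 collections, coeffs (), (1), (1)


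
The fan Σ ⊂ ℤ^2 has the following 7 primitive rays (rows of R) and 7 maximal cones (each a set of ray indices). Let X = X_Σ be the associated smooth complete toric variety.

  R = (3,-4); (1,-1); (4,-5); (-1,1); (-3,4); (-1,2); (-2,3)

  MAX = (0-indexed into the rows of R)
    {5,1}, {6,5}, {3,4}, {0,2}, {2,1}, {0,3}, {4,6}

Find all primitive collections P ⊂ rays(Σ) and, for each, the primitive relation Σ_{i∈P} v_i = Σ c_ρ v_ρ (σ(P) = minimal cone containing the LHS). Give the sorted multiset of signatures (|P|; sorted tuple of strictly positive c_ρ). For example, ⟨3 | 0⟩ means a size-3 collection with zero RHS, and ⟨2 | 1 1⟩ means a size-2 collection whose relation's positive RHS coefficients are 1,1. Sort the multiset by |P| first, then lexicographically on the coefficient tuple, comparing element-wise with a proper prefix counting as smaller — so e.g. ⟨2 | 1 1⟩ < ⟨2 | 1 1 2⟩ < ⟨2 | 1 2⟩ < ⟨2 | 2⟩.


Δ(Σ) — 7 vertices, 14 min non-faces:

  {0,4}:  v_{0} + v_{4} = 0  ⟹  sig = ⟨2 | 0⟩
  {1,3}:  v_{1} + v_{3} = 0  ⟹  sig = ⟨2 | 0⟩
  {0,1}:  v_{0} + v_{1} = v_{2}  ⟹  sig = ⟨2 | 1⟩
  {0,6}:  v_{0} + v_{6} = v_{1}  ⟹  sig = ⟨2 | 1⟩
  {1,4}:  v_{1} + v_{4} = v_{6}  ⟹  sig = ⟨2 | 1⟩
  {1,6}:  v_{1} + v_{6} = v_{5}  ⟹  sig = ⟨2 | 1⟩
  {2,3}:  v_{2} + v_{3} = v_{0}  ⟹  sig = ⟨2 | 1⟩
  {2,4}:  v_{2} + v_{4} = v_{1}  ⟹  sig = ⟨2 | 1⟩
  {3,5}:  v_{3} + v_{5} = v_{6}  ⟹  sig = ⟨2 | 1⟩
  {3,6}:  v_{3} + v_{6} = v_{4}  ⟹  sig = ⟨2 | 1⟩
  {0,5}:  v_{0} + v_{5} = 2·v_{1}  ⟹  sig = ⟨2 | 2⟩
  {2,6}:  v_{2} + v_{6} = 2·v_{1}  ⟹  sig = ⟨2 | 2⟩
  {4,5}:  v_{4} + v_{5} = 2·v_{6}  ⟹  sig = ⟨2 | 2⟩
  {2,5}:  v_{2} + v_{5} = 3·v_{1}  ⟹  sig = ⟨2 | 3⟩

Hence PRS(X_Σ) =
    ⟨2 | 0⟩
    ⟨2 | 0⟩
    ⟨2 | 1⟩
    ⟨2 | 1⟩
    ⟨2 | 1⟩
    ⟨2 | 1⟩
    ⟨2 | 1⟩
    ⟨2 | 1⟩
    ⟨2 | 1⟩
    ⟨2 | 1⟩
    ⟨2 | 2⟩
    ⟨2 | 2⟩
    ⟨2 | 2⟩
    ⟨2 | 3⟩


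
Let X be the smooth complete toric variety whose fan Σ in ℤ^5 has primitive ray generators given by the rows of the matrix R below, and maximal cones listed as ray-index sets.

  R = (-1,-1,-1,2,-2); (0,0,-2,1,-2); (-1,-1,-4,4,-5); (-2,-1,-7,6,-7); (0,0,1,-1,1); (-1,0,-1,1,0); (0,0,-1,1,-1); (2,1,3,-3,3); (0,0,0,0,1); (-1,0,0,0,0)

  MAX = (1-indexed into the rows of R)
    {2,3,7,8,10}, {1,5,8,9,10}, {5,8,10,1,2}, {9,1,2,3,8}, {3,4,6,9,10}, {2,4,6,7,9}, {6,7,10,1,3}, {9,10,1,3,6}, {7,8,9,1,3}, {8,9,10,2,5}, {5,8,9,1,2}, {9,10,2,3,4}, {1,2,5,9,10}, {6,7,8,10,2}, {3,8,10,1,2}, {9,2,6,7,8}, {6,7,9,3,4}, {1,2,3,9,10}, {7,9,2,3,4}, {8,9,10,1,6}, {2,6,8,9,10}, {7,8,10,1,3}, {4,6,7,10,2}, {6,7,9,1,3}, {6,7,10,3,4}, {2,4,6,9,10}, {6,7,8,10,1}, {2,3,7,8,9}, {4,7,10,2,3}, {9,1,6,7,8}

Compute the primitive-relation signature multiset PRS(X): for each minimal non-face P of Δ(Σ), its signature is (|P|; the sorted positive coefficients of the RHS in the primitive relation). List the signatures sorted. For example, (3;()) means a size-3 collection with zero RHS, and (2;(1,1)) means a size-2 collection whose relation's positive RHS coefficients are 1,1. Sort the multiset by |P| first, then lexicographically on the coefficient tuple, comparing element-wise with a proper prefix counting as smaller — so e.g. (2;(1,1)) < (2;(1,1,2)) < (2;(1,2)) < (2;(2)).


13 collections generate NE(X_Σ); each relation:

  P={5,7}:  v_{5} + v_{7} = 0 ; sig = (2;())
  P={3,5}:  v_{3} + v_{5} = v_{1} + v_{2} ; sig = (2;(1,1))
  P={5,6}:  v_{5} + v_{6} = v_{9} + v_{10} ; sig = (2;(1,1))
  P={4,5}:  v_{4} + v_{5} = v_{2} + v_{3} + v_{9} + v_{10} ; sig = (2;(1,1,1,1))
  P={1,4}:  v_{1} + v_{4} = 2·v_{3} + v_{9} + v_{10} ; sig = (2;(1,1,2))
  P={4,8}:  v_{4} + v_{8} = v_{2} + 2·v_{7} ; sig = (2;(1,2))
  P={1,2,7}:  v_{1} + v_{2} + v_{7} = v_{3} ; sig = (3;(1))
  P={2,3,6}:  v_{2} + v_{3} + v_{6} = v_{4} ; sig = (3;(1))
  P={7,9,10}:  v_{7} + v_{9} + v_{10} = v_{6} ; sig = (3;(1))
  P={1,2,6}:  v_{1} + v_{2} + v_{6} = v_{3} + v_{9} + v_{10} ; sig = (3;(1,1,1))
  P={3,6,8}:  v_{3} + v_{6} + v_{8} = 2·v_{7} ; sig = (3;(2))
  P={3,8,9,10}:  v_{3} + v_{8} + v_{9} + v_{10} = v_{7} ; sig = (4;(1))
  P={1,2,8,9,10}:  v_{1} + v_{2} + v_{8} + v_{9} + v_{10} = 0 ; sig = (5;())

Hence PRS(X_Σ) =
{ (2;()),  (2;(1,1)) ×2,  (2;(1,1,1,1)),  (2;(1,1,2)),  (2;(1,2)),  (3;(1)) ×3,  (3;(1,1,1)),  (3;(2)),  (4;(1)),  (5;()) }


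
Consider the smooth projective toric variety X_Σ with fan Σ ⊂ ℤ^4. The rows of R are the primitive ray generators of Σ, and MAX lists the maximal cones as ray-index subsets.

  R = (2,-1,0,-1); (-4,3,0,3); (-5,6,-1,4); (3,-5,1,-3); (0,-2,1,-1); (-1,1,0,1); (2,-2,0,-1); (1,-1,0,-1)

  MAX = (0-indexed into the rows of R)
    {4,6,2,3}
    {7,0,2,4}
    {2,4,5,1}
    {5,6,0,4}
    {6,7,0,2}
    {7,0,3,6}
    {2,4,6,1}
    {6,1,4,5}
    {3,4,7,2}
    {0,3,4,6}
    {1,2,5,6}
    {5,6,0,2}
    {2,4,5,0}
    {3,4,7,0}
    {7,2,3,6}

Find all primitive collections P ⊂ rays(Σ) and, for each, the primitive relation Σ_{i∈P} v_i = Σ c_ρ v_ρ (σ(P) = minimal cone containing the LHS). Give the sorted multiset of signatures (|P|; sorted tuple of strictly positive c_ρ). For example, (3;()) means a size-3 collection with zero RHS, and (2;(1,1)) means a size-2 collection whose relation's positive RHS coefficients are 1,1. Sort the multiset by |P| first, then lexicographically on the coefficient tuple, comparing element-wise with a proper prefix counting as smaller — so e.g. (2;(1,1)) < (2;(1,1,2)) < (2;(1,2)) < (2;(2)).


|primitive collections| = 9. Relations:

  P = {5,7}:  v_{5} + v_{7} = 0 — sig = (2;())
  P = {3,5}:  v_{3} + v_{5} = v_{4} + v_{6} — sig = (2;(1,1))
  P = {1,7}:  v_{1} + v_{7} = v_{2} + v_{4} + v_{6} — sig = (2;(1,1,1))
  P = {1,3}:  v_{1} + v_{3} = v_{2} + 2·v_{4} + 2·v_{6} — sig = (2;(1,2,2))
  P = {0,1}:  v_{0} + v_{1} = 2·v_{5} — sig = (2;(2))
  P = {0,2,3}:  v_{0} + v_{2} + v_{3} = 0 — sig = (3;())
  P = {4,6,7}:  v_{4} + v_{6} + v_{7} = v_{3} — sig = (3;(1))
  P = {0,2,4,6}:  v_{0} + v_{2} + v_{4} + v_{6} = v_{5} — sig = (4;(1))
  P = {2,4,5,6}:  v_{2} + v_{4} + v_{5} + v_{6} = v_{1} — sig = (4;(1))

Hence PRS(X_Σ) =
    |P|=2: 5 collections, coeffs (), (1,1), (1,1,1), (1,2,2), (2)
    |P|=3: 2 collections, coeffs (), (1)
    |P|=4: 2 collections, coeffs (1), (1)


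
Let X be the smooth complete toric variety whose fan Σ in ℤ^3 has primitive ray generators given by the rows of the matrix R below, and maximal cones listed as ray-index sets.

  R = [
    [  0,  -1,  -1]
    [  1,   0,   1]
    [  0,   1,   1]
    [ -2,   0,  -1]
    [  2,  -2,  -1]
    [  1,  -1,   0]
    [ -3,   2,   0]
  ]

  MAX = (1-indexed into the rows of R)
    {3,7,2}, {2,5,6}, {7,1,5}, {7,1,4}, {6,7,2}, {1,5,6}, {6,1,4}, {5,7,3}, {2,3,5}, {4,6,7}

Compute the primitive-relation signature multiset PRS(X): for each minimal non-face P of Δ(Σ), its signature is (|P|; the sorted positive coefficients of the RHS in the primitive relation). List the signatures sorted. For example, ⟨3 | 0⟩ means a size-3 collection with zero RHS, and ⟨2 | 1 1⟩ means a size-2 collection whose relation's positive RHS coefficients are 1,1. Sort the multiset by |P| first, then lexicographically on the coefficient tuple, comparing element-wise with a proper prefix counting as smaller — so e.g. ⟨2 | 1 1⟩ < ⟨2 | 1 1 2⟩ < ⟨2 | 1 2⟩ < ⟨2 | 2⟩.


Minimal non-faces — 9 found among 7 rays, 10 max cones:

  {1,3}:  v_{1} + v_{3} = 0  ⟹  sig = ⟨2 | 0⟩
  {1,2}:  v_{1} + v_{2} = v_{6}  ⟹  sig = ⟨2 | 1⟩
  {3,6}:  v_{3} + v_{6} = v_{2}  ⟹  sig = ⟨2 | 1⟩
  {3,4}:  v_{3} + v_{4} = v_{6} + v_{7}  ⟹  sig = ⟨2 | 1 1⟩
  {2,4}:  v_{2} + v_{4} = 2·v_{6} + v_{7}  ⟹  sig = ⟨2 | 1 2⟩
  {4,5}:  v_{4} + v_{5} = 2·v_{1}  ⟹  sig = ⟨2 | 2⟩
  {2,5,7}:  v_{2} + v_{5} + v_{7} = 0  ⟹  sig = ⟨3 | 0⟩
  {1,6,7}:  v_{1} + v_{6} + v_{7} = v_{4}  ⟹  sig = ⟨3 | 1⟩
  {5,6,7}:  v_{5} + v_{6} + v_{7} = v_{1}  ⟹  sig = ⟨3 | 1⟩

Hence PRS(X_Σ) =
{ ⟨2 | 0⟩,  ⟨2 | 1⟩ ×2,  ⟨2 | 1 1⟩,  ⟨2 | 1 2⟩,  ⟨2 | 2⟩,  ⟨3 | 0⟩,  ⟨3 | 1⟩ ×2 }


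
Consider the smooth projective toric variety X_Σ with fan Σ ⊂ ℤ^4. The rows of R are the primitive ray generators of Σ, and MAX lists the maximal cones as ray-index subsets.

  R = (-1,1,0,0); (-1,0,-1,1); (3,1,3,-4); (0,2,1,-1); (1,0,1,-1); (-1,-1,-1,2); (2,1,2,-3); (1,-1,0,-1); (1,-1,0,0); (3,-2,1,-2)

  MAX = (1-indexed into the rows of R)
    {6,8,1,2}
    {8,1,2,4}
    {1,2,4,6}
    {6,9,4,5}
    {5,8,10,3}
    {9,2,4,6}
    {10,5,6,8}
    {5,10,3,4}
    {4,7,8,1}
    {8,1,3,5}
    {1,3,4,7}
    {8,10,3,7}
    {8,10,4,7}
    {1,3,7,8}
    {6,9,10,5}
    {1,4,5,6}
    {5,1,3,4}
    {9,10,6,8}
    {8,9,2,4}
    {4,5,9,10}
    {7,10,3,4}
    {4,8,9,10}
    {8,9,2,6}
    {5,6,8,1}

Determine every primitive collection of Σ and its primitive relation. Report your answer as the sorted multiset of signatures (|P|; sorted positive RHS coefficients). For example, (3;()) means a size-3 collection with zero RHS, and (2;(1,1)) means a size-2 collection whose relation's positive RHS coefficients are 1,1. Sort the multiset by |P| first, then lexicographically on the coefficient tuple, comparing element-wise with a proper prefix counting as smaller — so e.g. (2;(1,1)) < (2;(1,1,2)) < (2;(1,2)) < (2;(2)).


Σ has 16 primitive collections:

  P={1,9}:  v_{1} + v_{9} = 0  ⟹  sig = (2;())
  P={2,5}:  v_{2} + v_{5} = 0  ⟹  sig = (2;())
  P={2,3}:  v_{2} + v_{3} = v_{7}  ⟹  sig = (2;(1))
  P={5,7}:  v_{5} + v_{7} = v_{3}  ⟹  sig = (2;(1))
  P={6,7}:  v_{6} + v_{7} = v_{5}  ⟹  sig = (2;(1))
  P={1,10}:  v_{1} + v_{10} = v_{5} + v_{8}  ⟹  sig = (2;(1,1))
  P={2,7}:  v_{2} + v_{7} = v_{4} + v_{8}  ⟹  sig = (2;(1,1))
  P={2,10}:  v_{2} + v_{10} = v_{8} + v_{9}  ⟹  sig = (2;(1,1))
  P={7,9}:  v_{7} + v_{9} = v_{4} + v_{10}  ⟹  sig = (2;(1,1))
  P={3,9}:  v_{3} + v_{9} = v_{4} + v_{5} + v_{10}  ⟹  sig = (2;(1,1,1))
  P={3,6}:  v_{3} + v_{6} = 2·v_{5}  ⟹  sig = (2;(2))
  P={4,6,8}:  v_{4} + v_{6} + v_{8} = 0  ⟹  sig = (3;())
  P={4,5,8}:  v_{4} + v_{5} + v_{8} = v_{7}  ⟹  sig = (3;(1))
  P={5,8,9}:  v_{5} + v_{8} + v_{9} = v_{10}  ⟹  sig = (3;(1))
  P={4,6,10}:  v_{4} + v_{6} + v_{10} = v_{5} + v_{9}  ⟹  sig = (3;(1,1))
  P={3,4,8}:  v_{3} + v_{4} + v_{8} = 2·v_{7}  ⟹  sig = (3;(2))

Sorted signature multiset PRS(X):
    (2;())
    (2;())
    (2;(1))
    (2;(1))
    (2;(1))
    (2;(1,1))
    (2;(1,1))
    (2;(1,1))
    (2;(1,1))
    (2;(1,1,1))
    (2;(2))
    (3;())
    (3;(1))
    (3;(1))
    (3;(1,1))
    (3;(2))


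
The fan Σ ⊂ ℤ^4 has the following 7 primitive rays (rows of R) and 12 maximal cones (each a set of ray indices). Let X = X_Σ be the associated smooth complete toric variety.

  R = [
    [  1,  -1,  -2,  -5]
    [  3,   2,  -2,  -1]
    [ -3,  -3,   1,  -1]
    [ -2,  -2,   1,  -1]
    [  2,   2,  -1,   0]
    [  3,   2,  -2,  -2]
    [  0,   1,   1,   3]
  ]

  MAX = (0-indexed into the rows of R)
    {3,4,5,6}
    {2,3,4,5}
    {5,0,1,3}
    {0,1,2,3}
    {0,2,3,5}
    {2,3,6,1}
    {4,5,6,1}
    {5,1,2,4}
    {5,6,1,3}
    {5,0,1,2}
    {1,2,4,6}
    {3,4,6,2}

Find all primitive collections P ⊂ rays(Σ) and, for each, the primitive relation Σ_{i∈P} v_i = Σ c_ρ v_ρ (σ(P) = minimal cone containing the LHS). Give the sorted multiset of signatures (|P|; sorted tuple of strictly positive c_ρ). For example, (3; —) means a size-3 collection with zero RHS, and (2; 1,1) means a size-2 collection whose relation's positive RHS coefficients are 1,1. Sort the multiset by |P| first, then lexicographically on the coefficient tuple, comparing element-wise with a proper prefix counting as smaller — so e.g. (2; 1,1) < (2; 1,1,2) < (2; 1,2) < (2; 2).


Minimal non-faces — 5 found among 7 rays, 12 max cones:

  • {0,6}:  v_{0} + v_{6} = v_{1} + v_{3}  →  sig = (2; 1,1)
  • {0,4}:  v_{0} + v_{4} = v_{2} + 2·v_{5}  →  sig = (2; 1,2)
  • {2,5,6}:  v_{2} + v_{5} + v_{6} = 0  →  sig = (3; —)
  • {1,3,4}:  v_{1} + v_{3} + v_{4} = v_{5}  →  sig = (3; 1)
  • {1,2,3,5}:  v_{1} + v_{2} + v_{3} + v_{5} = v_{0}  →  sig = (4; 1)

Sorted signature multiset PRS(X):
    |P|=2: 2 collections, coeffs (1,1), (1,2)
    |P|=3: 2 collections, coeffs (), (1)
    |P|=4: 1 collection, coeffs (1)


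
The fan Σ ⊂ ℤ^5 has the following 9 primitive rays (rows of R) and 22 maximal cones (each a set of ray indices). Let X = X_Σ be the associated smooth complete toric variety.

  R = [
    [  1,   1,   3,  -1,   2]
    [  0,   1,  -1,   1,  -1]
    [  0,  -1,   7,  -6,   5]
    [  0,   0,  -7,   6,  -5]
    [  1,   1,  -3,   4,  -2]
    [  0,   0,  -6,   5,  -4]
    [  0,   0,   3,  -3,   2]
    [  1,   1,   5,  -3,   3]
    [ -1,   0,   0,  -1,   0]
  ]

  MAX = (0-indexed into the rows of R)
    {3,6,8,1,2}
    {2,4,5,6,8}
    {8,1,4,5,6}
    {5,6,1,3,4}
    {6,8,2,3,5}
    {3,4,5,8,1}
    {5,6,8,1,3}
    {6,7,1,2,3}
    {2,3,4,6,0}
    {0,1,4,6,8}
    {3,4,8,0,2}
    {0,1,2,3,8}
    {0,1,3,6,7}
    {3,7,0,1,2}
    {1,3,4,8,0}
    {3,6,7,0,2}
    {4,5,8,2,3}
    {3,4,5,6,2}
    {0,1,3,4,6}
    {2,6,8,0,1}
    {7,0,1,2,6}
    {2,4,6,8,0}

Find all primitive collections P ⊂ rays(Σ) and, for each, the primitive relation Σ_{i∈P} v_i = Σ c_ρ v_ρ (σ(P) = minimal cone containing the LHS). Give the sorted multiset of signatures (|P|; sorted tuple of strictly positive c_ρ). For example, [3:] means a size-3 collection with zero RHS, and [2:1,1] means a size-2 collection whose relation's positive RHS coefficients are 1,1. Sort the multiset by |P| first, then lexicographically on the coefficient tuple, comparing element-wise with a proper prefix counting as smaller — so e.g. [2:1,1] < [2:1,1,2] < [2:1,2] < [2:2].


|primitive collections| = 9. Relations:

  P = {0,5}:  v_{0} + v_{5} = v_{4}  ⇒ sig = [2:1]
  P = {5,7}:  v_{5} + v_{7} = v_{0} + v_{3} + v_{6}  ⇒ sig = [2:1,1,1]
  P = {4,7}:  v_{4} + v_{7} = 2·v_{0} + v_{3} + v_{6}  ⇒ sig = [2:1,1,2]
  P = {7,8}:  v_{7} + v_{8} = 2·v_{1} + v_{2}  ⇒ sig = [2:1,2]
  P = {1,2,5}:  v_{1} + v_{2} + v_{5} = 0  ⇒ sig = [3:]
  P = {1,2,4}:  v_{1} + v_{2} + v_{4} = v_{0}  ⇒ sig = [3:1]
  P = {0,3,6,8}:  v_{0} + v_{3} + v_{6} + v_{8} = v_{1}  ⇒ sig = [4:1]
  P = {3,4,6,8}:  v_{3} + v_{4} + v_{6} + v_{8} = v_{1} + v_{5}  ⇒ sig = [4:1,1]
  P = {0,1,2,3,6}:  v_{0} + v_{1} + v_{2} + v_{3} + v_{6} = v_{7}  ⇒ sig = [5:1]

so the primitive-relation signature multiset is
    |P|=2: 4 collections, coeffs (1), (1,1,1), (1,1,2), (1,2)
    |P|=3: 2 collections, coeffs (), (1)
    |P|=4: 2 collections, coeffs (1), (1,1)
    |P|=5: 1 collection, coeffs (1)


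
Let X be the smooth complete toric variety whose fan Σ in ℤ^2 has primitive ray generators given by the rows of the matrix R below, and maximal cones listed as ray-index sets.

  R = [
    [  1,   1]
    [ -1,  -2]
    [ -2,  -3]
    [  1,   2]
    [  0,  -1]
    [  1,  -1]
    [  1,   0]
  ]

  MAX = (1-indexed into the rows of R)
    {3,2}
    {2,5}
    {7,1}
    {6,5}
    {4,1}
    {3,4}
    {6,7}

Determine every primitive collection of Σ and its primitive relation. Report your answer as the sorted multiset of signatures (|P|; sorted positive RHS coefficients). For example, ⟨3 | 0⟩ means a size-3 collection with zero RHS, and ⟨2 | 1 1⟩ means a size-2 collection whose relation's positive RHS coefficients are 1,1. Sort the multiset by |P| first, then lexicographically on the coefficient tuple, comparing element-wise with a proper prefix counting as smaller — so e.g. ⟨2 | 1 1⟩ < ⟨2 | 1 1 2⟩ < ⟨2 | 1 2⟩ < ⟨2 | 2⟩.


Σ has 14 primitive collections:

  • {2,4}:  v_{2} + v_{4} = 0 — sig = ⟨2 | 0⟩
  • {1,2}:  v_{1} + v_{2} = v_{5} — sig = ⟨2 | 1⟩
  • {1,3}:  v_{1} + v_{3} = v_{2} — sig = ⟨2 | 1⟩
  • {1,5}:  v_{1} + v_{5} = v_{7} — sig = ⟨2 | 1⟩
  • {4,5}:  v_{4} + v_{5} = v_{1} — sig = ⟨2 | 1⟩
  • {5,7}:  v_{5} + v_{7} = v_{6} — sig = ⟨2 | 1⟩
  • {3,7}:  v_{3} + v_{7} = v_{2} + v_{5} — sig = ⟨2 | 1 1⟩
  • {4,6}:  v_{4} + v_{6} = v_{1} + v_{7} — sig = ⟨2 | 1 1⟩
  • {3,6}:  v_{3} + v_{6} = v_{2} + 2·v_{5} — sig = ⟨2 | 1 2⟩
  • {1,6}:  v_{1} + v_{6} = 2·v_{7} — sig = ⟨2 | 2⟩
  • {2,7}:  v_{2} + v_{7} = 2·v_{5} — sig = ⟨2 | 2⟩
  • {3,5}:  v_{3} + v_{5} = 2·v_{2} — sig = ⟨2 | 2⟩
  • {4,7}:  v_{4} + v_{7} = 2·v_{1} — sig = ⟨2 | 2⟩
  • {2,6}:  v_{2} + v_{6} = 3·v_{5} — sig = ⟨2 | 3⟩

Hence PRS(X_Σ) =
[⟨2 | 0⟩, ⟨2 | 1⟩, ⟨2 | 1⟩, ⟨2 | 1⟩, ⟨2 | 1⟩, ⟨2 | 1⟩, ⟨2 | 1 1⟩, ⟨2 | 1 1⟩, ⟨2 | 1 2⟩, ⟨2 | 2⟩, ⟨2 | 2⟩, ⟨2 | 2⟩, ⟨2 | 2⟩, ⟨2 | 3⟩]


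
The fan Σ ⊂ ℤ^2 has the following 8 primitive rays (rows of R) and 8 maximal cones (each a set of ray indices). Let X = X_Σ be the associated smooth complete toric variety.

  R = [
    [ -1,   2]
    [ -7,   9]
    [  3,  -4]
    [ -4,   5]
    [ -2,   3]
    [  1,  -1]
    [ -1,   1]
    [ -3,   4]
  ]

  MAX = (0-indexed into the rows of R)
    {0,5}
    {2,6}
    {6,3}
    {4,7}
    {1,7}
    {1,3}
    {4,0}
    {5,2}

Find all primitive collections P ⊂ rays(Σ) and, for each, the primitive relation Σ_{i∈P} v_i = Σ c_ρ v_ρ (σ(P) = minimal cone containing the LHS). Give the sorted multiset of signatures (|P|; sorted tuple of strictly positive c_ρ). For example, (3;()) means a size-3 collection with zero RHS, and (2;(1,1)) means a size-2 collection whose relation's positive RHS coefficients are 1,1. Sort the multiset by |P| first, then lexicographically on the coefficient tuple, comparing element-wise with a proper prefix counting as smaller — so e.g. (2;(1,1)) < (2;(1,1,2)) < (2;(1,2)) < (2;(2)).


20 collections generate NE(X_Σ); each relation:

  P={2,7}:  v_{2} + v_{7} = 0  ⇒ sig = (2;())
  P={5,6}:  v_{5} + v_{6} = 0  ⇒ sig = (2;())
  P={0,6}:  v_{0} + v_{6} = v_{4}  ⇒ sig = (2;(1))
  P={1,2}:  v_{1} + v_{2} = v_{3}  ⇒ sig = (2;(1))
  P={2,3}:  v_{2} + v_{3} = v_{6}  ⇒ sig = (2;(1))
  P={2,4}:  v_{2} + v_{4} = v_{5}  ⇒ sig = (2;(1))
  P={3,5}:  v_{3} + v_{5} = v_{7}  ⇒ sig = (2;(1))
  P={3,7}:  v_{3} + v_{7} = v_{1}  ⇒ sig = (2;(1))
  P={4,5}:  v_{4} + v_{5} = v_{0}  ⇒ sig = (2;(1))
  P={4,6}:  v_{4} + v_{6} = v_{7}  ⇒ sig = (2;(1))
  P={5,7}:  v_{5} + v_{7} = v_{4}  ⇒ sig = (2;(1))
  P={6,7}:  v_{6} + v_{7} = v_{3}  ⇒ sig = (2;(1))
  P={0,3}:  v_{0} + v_{3} = v_{4} + v_{7}  ⇒ sig = (2;(1,1))
  P={0,1}:  v_{0} + v_{1} = v_{4} + 2·v_{7}  ⇒ sig = (2;(1,2))
  P={0,2}:  v_{0} + v_{2} = 2·v_{5}  ⇒ sig = (2;(2))
  P={0,7}:  v_{0} + v_{7} = 2·v_{4}  ⇒ sig = (2;(2))
  P={1,5}:  v_{1} + v_{5} = 2·v_{7}  ⇒ sig = (2;(2))
  P={1,6}:  v_{1} + v_{6} = 2·v_{3}  ⇒ sig = (2;(2))
  P={3,4}:  v_{3} + v_{4} = 2·v_{7}  ⇒ sig = (2;(2))
  P={1,4}:  v_{1} + v_{4} = 3·v_{7}  ⇒ sig = (2;(3))

so the primitive-relation signature multiset is
    |P|=2: 20 collections, coeffs (), (), (1), (1), (1), (1), (1), (1), (1), (1), (1), (1), (1,1), (1,2), (2), (2), (2), (2), (2), (3)


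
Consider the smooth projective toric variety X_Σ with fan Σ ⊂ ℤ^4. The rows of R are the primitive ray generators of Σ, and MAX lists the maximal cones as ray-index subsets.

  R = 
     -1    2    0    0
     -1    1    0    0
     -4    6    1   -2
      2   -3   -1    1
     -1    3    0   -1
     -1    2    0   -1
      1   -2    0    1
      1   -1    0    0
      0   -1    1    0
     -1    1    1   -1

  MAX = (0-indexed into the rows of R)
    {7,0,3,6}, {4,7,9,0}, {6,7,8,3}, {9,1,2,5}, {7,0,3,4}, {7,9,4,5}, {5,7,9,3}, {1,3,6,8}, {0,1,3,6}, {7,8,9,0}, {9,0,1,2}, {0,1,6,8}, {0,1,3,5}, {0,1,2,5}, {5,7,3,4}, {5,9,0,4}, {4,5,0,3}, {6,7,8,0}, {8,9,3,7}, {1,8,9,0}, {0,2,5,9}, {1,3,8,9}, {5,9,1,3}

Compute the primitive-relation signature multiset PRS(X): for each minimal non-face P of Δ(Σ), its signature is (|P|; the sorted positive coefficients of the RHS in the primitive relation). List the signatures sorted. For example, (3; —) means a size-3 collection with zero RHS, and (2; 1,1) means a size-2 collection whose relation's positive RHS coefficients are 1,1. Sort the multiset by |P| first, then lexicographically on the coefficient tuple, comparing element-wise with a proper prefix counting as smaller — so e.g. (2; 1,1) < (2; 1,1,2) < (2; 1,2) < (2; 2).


Σ has 17 primitive collections:

  P = {1,7}:  v_{1} + v_{7} = 0  ⇒ sig = (2; —)
  P = {5,6}:  v_{5} + v_{6} = 0  ⇒ sig = (2; —)
  P = {5,8}:  v_{5} + v_{8} = v_{9}  ⇒ sig = (2; 1)
  P = {6,9}:  v_{6} + v_{9} = v_{8}  ⇒ sig = (2; 1)
  P = {1,4}:  v_{1} + v_{4} = v_{0} + v_{5}  ⇒ sig = (2; 1,1)
  P = {2,3}:  v_{2} + v_{3} = v_{1} + v_{5}  ⇒ sig = (2; 1,1)
  P = {4,6}:  v_{4} + v_{6} = v_{0} + v_{7}  ⇒ sig = (2; 1,1)
  P = {2,6}:  v_{2} + v_{6} = v_{0} + v_{1} + v_{9}  ⇒ sig = (2; 1,1,1)
  P = {2,7}:  v_{2} + v_{7} = v_{0} + v_{5} + v_{9}  ⇒ sig = (2; 1,1,1)
  P = {4,8}:  v_{4} + v_{8} = v_{0} + v_{7} + v_{9}  ⇒ sig = (2; 1,1,1)
  P = {2,8}:  v_{2} + v_{8} = v_{0} + v_{1} + 2·v_{9}  ⇒ sig = (2; 1,1,2)
  P = {2,4}:  v_{2} + v_{4} = 2·v_{0} + 2·v_{5} + v_{9}  ⇒ sig = (2; 1,2,2)
  P = {0,3,9}:  v_{0} + v_{3} + v_{9} = 0  ⇒ sig = (3; —)
  P = {0,3,8}:  v_{0} + v_{3} + v_{8} = v_{6}  ⇒ sig = (3; 1)
  P = {0,5,7}:  v_{0} + v_{5} + v_{7} = v_{4}  ⇒ sig = (3; 1)
  P = {3,4,9}:  v_{3} + v_{4} + v_{9} = v_{5} + v_{7}  ⇒ sig = (3; 1,1)
  P = {0,1,5,9}:  v_{0} + v_{1} + v_{5} + v_{9} = v_{2}  ⇒ sig = (4; 1)

Hence PRS(X_Σ) =
    |P|=2: 12 collections, coeffs (), (), (1), (1), (1,1), (1,1), (1,1), (1,1,1), (1,1,1), (1,1,1), (1,1,2), (1,2,2)
    |P|=3: 4 collections, coeffs (), (1), (1), (1,1)
    |P|=4: 1 collection, coeffs (1)


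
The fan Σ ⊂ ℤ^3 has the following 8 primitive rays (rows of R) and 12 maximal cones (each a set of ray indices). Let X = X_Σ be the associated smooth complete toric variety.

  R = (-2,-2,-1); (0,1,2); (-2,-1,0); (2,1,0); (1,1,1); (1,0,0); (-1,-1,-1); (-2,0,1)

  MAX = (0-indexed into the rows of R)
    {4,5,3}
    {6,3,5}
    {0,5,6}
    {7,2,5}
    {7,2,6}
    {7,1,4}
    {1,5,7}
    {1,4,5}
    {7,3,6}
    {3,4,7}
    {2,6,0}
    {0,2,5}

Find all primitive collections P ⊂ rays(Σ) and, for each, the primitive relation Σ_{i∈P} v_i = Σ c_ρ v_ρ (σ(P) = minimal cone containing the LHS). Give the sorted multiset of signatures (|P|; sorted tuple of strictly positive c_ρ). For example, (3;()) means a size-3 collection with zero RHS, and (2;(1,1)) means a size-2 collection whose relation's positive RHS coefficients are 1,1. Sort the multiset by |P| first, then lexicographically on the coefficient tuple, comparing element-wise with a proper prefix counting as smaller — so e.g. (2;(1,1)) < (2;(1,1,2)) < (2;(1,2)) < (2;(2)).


Primitive collections (14):

  P={2,3}:  v_{2} + v_{3} = 0  ⇒ sig = (2;())
  P={4,6}:  v_{4} + v_{6} = 0  ⇒ sig = (2;())
  P={0,3}:  v_{0} + v_{3} = v_{5} + v_{6}  ⇒ sig = (2;(1,1))
  P={0,4}:  v_{0} + v_{4} = v_{2} + v_{5}  ⇒ sig = (2;(1,1))
  P={1,6}:  v_{1} + v_{6} = v_{5} + v_{7}  ⇒ sig = (2;(1,1))
  P={2,4}:  v_{2} + v_{4} = v_{5} + v_{7}  ⇒ sig = (2;(1,1))
  P={0,1}:  v_{0} + v_{1} = v_{2} + 2·v_{5} + v_{7}  ⇒ sig = (2;(1,1,2))
  P={0,7}:  v_{0} + v_{7} = 2·v_{2}  ⇒ sig = (2;(2))
  P={1,3}:  v_{1} + v_{3} = 2·v_{4}  ⇒ sig = (2;(2))
  P={1,2}:  v_{1} + v_{2} = 2·v_{5} + 2·v_{7}  ⇒ sig = (2;(2,2))
  P={2,5,6}:  v_{2} + v_{5} + v_{6} = v_{0}  ⇒ sig = (3;(1))
  P={3,5,7}:  v_{3} + v_{5} + v_{7} = v_{4}  ⇒ sig = (3;(1))
  P={4,5,7}:  v_{4} + v_{5} + v_{7} = v_{1}  ⇒ sig = (3;(1))
  P={5,6,7}:  v_{5} + v_{6} + v_{7} = v_{2}  ⇒ sig = (3;(1))

Hence PRS(X_Σ) =
{ (2;()) ×2,  (2;(1,1)) ×4,  (2;(1,1,2)),  (2;(2)) ×2,  (2;(2,2)),  (3;(1)) ×4 }


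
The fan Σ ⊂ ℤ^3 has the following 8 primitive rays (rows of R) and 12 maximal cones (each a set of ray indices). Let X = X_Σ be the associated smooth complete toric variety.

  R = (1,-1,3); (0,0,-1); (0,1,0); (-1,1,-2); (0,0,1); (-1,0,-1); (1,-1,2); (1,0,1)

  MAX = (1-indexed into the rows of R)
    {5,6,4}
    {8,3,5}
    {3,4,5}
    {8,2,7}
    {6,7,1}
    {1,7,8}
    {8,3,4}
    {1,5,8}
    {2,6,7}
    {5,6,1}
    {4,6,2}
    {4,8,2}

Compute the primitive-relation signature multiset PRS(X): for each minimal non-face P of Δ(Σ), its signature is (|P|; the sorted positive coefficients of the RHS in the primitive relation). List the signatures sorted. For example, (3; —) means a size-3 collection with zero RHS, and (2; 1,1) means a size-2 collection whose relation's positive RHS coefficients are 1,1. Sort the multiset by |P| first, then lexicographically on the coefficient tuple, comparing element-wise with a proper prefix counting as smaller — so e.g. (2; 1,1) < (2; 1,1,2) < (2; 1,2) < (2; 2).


Σ has 11 primitive collections:

  {2,5}:  v_{2} + v_{5} = 0  so sig = (2; —)
  {4,7}:  v_{4} + v_{7} = 0  so sig = (2; —)
  {6,8}:  v_{6} + v_{8} = 0  so sig = (2; —)
  {1,2}:  v_{1} + v_{2} = v_{7}  so sig = (2; 1)
  {1,4}:  v_{1} + v_{4} = v_{5}  so sig = (2; 1)
  {5,7}:  v_{5} + v_{7} = v_{1}  so sig = (2; 1)
  {2,3}:  v_{2} + v_{3} = v_{4} + v_{8}  so sig = (2; 1,1)
  {3,6}:  v_{3} + v_{6} = v_{4} + v_{5}  so sig = (2; 1,1)
  {3,7}:  v_{3} + v_{7} = v_{5} + v_{8}  so sig = (2; 1,1)
  {1,3}:  v_{1} + v_{3} = 2·v_{5} + v_{8}  so sig = (2; 1,2)
  {4,5,8}:  v_{4} + v_{5} + v_{8} = v_{3}  so sig = (3; 1)

Hence PRS(X_Σ) =
[(2; —), (2; —), (2; —), (2; 1), (2; 1), (2; 1), (2; 1,1), (2; 1,1), (2; 1,1), (2; 1,2), (3; 1)]


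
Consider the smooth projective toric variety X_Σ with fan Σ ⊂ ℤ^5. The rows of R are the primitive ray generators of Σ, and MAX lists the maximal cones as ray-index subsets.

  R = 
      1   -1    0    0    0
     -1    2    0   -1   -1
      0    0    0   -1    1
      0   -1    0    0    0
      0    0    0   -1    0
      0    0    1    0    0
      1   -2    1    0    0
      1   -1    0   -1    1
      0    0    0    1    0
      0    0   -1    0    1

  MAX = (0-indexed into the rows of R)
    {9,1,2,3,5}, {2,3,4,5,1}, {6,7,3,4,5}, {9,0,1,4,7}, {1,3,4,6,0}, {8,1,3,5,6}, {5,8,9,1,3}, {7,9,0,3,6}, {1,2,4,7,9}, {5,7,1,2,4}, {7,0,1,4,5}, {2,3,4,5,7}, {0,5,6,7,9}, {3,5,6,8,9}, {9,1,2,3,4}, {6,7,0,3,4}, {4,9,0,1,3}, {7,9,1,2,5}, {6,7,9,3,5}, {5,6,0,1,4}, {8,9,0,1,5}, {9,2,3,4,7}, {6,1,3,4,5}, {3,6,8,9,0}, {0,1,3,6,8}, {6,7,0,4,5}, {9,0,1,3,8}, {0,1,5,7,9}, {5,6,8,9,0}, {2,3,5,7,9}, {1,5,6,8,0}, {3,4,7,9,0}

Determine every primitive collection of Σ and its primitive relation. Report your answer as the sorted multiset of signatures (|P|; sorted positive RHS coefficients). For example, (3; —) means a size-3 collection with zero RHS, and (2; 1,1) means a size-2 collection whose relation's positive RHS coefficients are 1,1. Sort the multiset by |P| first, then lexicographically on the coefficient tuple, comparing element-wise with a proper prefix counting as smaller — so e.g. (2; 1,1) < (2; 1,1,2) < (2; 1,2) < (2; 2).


|primitive collections| = 11. Relations:

  {4,8}:  v_{4} + v_{8} = 0  so sig = (2; —)
  {0,2}:  v_{0} + v_{2} = v_{7}  so sig = (2; 1)
  {2,8}:  v_{2} + v_{8} = v_{5} + v_{9}  so sig = (2; 1,1)
  {2,6}:  v_{2} + v_{6} = v_{3} + v_{5} + v_{7}  so sig = (2; 1,1,1)
  {7,8}:  v_{7} + v_{8} = v_{0} + v_{5} + v_{9}  so sig = (2; 1,1,1)
  {0,3,5}:  v_{0} + v_{3} + v_{5} = v_{6}  so sig = (3; 1)
  {1,6,9}:  v_{1} + v_{6} + v_{9} = v_{4}  so sig = (3; 1)
  {4,5,9}:  v_{4} + v_{5} + v_{9} = v_{2}  so sig = (3; 1)
  {4,6,9}:  v_{4} + v_{6} + v_{9} = v_{3} + v_{7}  so sig = (3; 1,1)
  {1,6,7}:  v_{1} + v_{6} + v_{7} = v_{0} + 2·v_{4} + v_{5}  so sig = (3; 1,1,2)
  {1,3,7}:  v_{1} + v_{3} + v_{7} = 2·v_{4}  so sig = (3; 2)

Hence PRS(X_Σ) =
    |P|=2: 5 collections, coeffs (), (1), (1,1), (1,1,1), (1,1,1)
    |P|=3: 6 collections, coeffs (1), (1), (1), (1,1), (1,1,2), (2)
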